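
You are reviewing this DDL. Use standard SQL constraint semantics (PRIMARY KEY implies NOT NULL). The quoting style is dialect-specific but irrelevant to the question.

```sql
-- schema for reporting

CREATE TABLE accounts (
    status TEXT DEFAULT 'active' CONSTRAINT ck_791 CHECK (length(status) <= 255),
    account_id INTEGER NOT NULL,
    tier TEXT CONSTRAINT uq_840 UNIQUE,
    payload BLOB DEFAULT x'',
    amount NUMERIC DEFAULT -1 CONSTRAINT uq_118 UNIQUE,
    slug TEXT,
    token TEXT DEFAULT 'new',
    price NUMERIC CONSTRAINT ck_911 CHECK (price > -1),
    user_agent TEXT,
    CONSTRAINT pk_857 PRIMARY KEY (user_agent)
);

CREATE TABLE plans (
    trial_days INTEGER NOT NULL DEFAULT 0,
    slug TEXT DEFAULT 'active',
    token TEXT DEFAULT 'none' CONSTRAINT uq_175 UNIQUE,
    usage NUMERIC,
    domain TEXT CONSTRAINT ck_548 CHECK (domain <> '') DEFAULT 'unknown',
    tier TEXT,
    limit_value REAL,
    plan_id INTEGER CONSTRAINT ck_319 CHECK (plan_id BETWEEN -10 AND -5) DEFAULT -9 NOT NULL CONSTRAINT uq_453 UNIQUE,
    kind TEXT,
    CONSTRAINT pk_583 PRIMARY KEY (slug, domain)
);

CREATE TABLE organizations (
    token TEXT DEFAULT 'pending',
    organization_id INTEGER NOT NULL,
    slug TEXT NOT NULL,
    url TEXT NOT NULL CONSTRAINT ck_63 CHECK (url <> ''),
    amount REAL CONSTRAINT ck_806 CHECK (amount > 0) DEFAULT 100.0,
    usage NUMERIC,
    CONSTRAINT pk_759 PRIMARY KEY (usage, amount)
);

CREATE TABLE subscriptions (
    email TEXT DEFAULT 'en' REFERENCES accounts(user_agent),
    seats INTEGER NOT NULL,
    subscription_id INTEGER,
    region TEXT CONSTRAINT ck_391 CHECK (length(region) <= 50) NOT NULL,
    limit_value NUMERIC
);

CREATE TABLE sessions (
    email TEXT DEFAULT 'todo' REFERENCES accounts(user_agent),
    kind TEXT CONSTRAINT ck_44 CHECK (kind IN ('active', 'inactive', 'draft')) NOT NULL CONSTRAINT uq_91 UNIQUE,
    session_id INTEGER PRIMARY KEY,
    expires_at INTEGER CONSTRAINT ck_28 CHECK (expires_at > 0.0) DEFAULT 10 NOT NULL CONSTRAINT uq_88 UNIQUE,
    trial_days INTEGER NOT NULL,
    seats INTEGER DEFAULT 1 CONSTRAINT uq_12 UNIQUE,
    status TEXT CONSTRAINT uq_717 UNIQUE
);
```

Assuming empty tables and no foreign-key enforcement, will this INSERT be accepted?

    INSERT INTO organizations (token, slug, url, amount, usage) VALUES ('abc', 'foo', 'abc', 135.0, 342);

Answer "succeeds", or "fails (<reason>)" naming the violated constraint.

organization_id is omitted from the column list and has no DEFAULT, so it would receive NULL.
But organization_id is declared NOT NULL.

fails (NOT NULL on organization_id)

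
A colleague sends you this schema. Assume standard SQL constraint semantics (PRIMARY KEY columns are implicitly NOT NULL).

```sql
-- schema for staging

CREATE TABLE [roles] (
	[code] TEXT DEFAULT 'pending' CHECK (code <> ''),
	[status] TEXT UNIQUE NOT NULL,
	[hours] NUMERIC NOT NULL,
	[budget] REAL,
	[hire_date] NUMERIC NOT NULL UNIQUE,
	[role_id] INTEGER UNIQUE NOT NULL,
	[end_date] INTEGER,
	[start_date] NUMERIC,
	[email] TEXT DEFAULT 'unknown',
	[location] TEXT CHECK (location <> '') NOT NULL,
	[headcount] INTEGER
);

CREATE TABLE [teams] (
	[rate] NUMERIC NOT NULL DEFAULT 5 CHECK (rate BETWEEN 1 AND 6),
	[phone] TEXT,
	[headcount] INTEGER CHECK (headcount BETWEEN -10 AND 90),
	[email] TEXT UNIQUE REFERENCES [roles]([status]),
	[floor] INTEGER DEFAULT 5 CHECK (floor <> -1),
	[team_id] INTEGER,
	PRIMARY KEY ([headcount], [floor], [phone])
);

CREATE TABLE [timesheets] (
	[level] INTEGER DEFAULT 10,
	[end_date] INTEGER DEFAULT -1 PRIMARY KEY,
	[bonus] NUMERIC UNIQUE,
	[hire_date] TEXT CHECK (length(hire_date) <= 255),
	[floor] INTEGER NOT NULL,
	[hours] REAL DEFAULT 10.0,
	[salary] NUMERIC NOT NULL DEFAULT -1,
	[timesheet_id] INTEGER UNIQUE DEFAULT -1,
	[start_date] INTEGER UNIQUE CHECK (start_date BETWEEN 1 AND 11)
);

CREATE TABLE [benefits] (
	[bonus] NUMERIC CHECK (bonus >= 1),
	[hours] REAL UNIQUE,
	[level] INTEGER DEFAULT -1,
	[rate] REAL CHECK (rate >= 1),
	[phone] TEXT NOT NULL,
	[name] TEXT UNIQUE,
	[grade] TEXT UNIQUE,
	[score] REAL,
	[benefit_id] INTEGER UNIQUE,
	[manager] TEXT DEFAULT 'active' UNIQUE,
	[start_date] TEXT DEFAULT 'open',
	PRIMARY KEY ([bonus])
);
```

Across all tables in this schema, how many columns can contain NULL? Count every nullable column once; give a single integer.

23

roles: 6 nullable (code, budget, end_date, start_date, email, headcount — PK none and explicit NOT NULL columns excluded).
teams: 2 nullable (email, team_id — PK (headcount, floor, phone) and explicit NOT NULL columns excluded).
timesheets: 6 nullable (level, bonus, hire_date, hours, timesheet_id, start_date — PK (end_date) and explicit NOT NULL columns excluded).
benefits: 9 nullable (hours, level, rate, name, grade, score, benefit_id, manager, start_date — PK (bonus) and explicit NOT NULL columns excluded).
Total: 6 + 2 + 6 + 9 = 23.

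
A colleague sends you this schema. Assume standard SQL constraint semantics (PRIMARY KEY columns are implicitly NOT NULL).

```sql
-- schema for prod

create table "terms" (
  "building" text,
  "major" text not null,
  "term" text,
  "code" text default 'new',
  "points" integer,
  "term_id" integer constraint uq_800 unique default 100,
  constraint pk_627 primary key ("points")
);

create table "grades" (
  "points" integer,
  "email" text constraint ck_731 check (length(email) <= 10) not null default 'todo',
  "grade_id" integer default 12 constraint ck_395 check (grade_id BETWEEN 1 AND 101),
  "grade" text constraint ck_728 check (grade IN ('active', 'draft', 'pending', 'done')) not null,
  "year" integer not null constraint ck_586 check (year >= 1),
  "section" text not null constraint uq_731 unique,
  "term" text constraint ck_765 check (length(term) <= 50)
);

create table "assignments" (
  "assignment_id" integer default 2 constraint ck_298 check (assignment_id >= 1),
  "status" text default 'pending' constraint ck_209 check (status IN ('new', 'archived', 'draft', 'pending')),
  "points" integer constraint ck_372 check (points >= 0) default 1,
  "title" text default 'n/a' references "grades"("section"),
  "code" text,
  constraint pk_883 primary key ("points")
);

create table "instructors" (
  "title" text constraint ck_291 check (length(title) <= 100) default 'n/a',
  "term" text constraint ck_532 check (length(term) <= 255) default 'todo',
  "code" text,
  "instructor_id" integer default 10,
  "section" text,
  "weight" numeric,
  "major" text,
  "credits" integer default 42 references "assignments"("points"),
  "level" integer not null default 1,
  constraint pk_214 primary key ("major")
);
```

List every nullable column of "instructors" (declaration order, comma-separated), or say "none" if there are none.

title, term, code, instructor_id, section, weight, credits

- title: CHECK does not forbid NULL (a CHECK constraint passes when its expression is NULL) → nullable.
- term: CHECK does not forbid NULL (a CHECK constraint passes when its expression is NULL) → nullable.
- code: no NOT NULL constraint applies → nullable.
- instructor_id: DEFAULT only fills an omitted column; an explicit NULL is still allowed → nullable.
- section: no NOT NULL constraint applies → nullable.
- weight: no NOT NULL constraint applies → nullable.
- major: part of the PRIMARY KEY, which implies NOT NULL → not nullable.
- credits: a foreign key column may be NULL unless separately constrained → nullable.
- level: declared NOT NULL → not nullable.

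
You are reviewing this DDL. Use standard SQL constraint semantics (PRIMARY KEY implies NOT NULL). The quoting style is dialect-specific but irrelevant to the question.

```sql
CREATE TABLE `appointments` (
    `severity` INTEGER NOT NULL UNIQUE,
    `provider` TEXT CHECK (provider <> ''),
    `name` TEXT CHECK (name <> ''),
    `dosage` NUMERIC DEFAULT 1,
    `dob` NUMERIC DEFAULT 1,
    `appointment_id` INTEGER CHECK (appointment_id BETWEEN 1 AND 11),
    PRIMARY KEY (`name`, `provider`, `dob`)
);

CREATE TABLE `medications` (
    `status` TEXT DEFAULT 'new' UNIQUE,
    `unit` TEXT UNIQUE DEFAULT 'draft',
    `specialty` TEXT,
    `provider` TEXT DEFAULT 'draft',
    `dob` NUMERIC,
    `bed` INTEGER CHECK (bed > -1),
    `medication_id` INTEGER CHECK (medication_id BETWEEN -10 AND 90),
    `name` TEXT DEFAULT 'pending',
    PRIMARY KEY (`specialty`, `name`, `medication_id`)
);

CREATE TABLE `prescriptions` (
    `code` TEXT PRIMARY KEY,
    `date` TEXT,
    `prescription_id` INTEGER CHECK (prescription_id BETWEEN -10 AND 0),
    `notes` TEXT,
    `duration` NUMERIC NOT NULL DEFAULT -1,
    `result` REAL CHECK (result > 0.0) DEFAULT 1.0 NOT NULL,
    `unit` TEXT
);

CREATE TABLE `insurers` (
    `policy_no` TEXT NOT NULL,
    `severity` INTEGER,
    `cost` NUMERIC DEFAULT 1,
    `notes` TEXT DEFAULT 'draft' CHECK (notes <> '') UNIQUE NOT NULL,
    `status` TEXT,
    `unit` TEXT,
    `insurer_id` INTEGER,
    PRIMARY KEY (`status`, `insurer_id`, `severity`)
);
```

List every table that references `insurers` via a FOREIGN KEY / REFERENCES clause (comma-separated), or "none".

none

No REFERENCES clause anywhere in the schema names insurers.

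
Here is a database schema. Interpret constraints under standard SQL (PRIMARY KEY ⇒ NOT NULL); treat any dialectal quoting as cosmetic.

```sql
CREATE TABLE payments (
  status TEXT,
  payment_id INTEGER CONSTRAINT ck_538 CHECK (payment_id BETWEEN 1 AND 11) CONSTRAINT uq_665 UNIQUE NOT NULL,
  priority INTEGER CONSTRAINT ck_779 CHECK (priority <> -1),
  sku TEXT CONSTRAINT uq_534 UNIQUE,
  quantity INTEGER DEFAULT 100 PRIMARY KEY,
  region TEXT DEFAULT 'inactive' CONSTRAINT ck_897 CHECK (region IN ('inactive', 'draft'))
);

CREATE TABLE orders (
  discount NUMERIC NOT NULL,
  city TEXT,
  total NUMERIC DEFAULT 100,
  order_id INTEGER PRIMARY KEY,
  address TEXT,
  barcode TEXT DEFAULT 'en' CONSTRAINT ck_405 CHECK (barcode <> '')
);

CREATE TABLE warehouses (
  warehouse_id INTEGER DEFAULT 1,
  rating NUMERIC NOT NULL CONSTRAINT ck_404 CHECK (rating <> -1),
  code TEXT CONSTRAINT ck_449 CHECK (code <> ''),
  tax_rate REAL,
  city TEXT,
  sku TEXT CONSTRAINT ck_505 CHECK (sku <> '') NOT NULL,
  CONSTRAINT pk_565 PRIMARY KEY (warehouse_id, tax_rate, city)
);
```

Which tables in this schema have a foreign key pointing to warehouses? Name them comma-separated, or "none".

No REFERENCES clause anywhere in the schema names warehouses.

none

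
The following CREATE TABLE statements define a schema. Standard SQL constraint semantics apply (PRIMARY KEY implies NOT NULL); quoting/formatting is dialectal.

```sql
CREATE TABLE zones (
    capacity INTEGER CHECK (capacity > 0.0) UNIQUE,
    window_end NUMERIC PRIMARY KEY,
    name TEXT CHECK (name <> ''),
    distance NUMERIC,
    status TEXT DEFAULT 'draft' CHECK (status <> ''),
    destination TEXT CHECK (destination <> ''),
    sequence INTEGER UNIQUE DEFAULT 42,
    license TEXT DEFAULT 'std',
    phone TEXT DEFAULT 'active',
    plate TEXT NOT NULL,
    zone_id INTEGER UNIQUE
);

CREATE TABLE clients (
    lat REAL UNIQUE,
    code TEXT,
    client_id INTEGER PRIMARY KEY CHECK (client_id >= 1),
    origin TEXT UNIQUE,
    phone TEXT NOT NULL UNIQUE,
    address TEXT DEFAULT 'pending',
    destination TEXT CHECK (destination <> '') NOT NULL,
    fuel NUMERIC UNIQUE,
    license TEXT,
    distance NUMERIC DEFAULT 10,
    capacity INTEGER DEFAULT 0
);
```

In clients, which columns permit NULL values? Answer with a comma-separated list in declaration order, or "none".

lat, code, origin, address, fuel, license, distance, capacity

- lat: UNIQUE does not imply NOT NULL → nullable.
- code: no NOT NULL constraint applies → nullable.
- client_id: part of the PRIMARY KEY, which implies NOT NULL → not nullable.
- origin: UNIQUE does not imply NOT NULL → nullable.
- phone: declared NOT NULL → not nullable.
- address: DEFAULT only fills an omitted column; an explicit NULL is still allowed → nullable.
- destination: declared NOT NULL → not nullable.
- fuel: UNIQUE does not imply NOT NULL → nullable.
- license: no NOT NULL constraint applies → nullable.
- distance: DEFAULT only fills an omitted column; an explicit NULL is still allowed → nullable.
- capacity: DEFAULT only fills an omitted column; an explicit NULL is still allowed → nullable.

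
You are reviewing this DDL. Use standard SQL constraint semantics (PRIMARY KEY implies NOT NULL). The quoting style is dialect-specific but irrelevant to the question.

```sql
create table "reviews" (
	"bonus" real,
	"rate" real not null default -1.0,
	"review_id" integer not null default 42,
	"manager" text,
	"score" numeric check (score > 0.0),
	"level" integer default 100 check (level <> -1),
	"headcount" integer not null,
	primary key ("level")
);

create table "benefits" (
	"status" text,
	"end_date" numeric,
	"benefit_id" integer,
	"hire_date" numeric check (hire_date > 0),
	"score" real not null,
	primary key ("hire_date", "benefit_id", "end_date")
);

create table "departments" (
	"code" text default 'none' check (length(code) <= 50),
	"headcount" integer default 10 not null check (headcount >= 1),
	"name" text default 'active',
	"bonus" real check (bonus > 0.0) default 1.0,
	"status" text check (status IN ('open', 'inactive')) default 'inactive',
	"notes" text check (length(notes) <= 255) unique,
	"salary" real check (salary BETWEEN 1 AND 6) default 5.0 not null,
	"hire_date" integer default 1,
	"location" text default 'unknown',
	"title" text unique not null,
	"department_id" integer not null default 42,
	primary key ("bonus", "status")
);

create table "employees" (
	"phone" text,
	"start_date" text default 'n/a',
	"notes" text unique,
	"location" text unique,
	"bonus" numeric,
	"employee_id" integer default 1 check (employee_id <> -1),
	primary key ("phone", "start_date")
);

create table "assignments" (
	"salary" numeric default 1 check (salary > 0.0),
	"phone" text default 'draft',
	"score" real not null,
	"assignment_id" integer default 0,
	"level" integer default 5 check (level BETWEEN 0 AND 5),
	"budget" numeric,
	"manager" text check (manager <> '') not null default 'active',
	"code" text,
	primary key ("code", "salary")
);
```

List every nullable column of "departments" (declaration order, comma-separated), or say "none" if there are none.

- code: CHECK does not forbid NULL (a CHECK constraint passes when its expression is NULL) → nullable.
- headcount: declared NOT NULL → not nullable.
- name: DEFAULT only fills an omitted column; an explicit NULL is still allowed → nullable.
- bonus: part of the PRIMARY KEY, which implies NOT NULL → not nullable.
- status: part of the PRIMARY KEY, which implies NOT NULL → not nullable.
- notes: CHECK does not forbid NULL (a CHECK constraint passes when its expression is NULL) → nullable.
- salary: declared NOT NULL → not nullable.
- hire_date: DEFAULT only fills an omitted column; an explicit NULL is still allowed → nullable.
- location: DEFAULT only fills an omitted column; an explicit NULL is still allowed → nullable.
- title: declared NOT NULL → not nullable.
- department_id: declared NOT NULL → not nullable.

code, name, notes, hire_date, location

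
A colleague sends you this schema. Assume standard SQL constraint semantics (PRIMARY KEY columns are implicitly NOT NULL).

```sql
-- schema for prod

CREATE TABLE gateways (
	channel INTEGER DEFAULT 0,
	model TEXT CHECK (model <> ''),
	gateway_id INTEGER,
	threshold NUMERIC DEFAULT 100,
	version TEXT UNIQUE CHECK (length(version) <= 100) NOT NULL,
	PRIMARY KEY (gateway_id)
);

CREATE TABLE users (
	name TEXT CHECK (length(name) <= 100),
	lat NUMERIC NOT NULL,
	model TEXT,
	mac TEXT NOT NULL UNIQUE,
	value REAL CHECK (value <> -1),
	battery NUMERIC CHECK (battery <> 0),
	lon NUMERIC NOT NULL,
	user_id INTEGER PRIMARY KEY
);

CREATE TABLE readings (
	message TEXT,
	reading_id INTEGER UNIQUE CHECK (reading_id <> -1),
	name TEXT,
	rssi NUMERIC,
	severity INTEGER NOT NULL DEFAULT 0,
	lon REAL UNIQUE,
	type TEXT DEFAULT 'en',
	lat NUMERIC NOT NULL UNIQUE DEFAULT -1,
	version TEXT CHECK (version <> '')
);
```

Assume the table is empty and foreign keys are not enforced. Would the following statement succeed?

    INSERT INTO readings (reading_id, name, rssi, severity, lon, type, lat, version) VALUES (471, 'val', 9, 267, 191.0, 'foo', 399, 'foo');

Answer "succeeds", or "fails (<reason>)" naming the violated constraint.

succeeds

NOT NULL columns: lat is supplied; severity is supplied.
CHECK constraints: 471 satisfies (reading_id <> -1); 'foo' satisfies (version <> '').
No constraint is violated.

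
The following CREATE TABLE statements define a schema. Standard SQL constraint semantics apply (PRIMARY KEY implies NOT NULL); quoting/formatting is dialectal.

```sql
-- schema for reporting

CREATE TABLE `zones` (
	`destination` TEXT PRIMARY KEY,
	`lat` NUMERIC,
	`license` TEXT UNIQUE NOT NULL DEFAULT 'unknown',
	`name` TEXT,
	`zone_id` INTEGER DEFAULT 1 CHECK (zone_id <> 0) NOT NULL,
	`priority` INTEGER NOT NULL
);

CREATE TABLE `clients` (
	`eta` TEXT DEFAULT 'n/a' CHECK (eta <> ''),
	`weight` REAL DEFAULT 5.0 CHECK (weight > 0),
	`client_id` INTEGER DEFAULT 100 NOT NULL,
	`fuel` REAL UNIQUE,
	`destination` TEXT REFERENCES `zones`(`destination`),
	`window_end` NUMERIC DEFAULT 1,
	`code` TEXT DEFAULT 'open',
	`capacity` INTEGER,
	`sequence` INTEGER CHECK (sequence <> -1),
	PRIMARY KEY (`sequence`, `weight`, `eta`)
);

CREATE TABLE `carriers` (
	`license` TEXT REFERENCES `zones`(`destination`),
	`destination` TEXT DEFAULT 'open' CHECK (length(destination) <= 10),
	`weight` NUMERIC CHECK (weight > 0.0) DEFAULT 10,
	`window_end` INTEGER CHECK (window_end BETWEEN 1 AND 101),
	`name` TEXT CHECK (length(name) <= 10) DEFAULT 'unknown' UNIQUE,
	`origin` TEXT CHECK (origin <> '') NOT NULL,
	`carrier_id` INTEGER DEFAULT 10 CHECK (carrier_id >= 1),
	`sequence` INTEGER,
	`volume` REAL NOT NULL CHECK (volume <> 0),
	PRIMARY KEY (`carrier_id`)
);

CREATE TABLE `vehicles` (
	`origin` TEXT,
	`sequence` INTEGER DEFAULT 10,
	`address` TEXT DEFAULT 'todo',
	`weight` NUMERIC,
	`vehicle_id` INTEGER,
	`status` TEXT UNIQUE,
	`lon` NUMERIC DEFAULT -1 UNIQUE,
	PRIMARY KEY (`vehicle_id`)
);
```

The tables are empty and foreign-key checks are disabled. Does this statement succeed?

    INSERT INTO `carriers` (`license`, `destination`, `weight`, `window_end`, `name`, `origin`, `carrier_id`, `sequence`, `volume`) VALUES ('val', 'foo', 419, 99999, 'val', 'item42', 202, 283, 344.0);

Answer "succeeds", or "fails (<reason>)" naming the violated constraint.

The value 99999 for window_end violates CHECK (window_end BETWEEN 1 AND 101).

fails (CHECK on window_end)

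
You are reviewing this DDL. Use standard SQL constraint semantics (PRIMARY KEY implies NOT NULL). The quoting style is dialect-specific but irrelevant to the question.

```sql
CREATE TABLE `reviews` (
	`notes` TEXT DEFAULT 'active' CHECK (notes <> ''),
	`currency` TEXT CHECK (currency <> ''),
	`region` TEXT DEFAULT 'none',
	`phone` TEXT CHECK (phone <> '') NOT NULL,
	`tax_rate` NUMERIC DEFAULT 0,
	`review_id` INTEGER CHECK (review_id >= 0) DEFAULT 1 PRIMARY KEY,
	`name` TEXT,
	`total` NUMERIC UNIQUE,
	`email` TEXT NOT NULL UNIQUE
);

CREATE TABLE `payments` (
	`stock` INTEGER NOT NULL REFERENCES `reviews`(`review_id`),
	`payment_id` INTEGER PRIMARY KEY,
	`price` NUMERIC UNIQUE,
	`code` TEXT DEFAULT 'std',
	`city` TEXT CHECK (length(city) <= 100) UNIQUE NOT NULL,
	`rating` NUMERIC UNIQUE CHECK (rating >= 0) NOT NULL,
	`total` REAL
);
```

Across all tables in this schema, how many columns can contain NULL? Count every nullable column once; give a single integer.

reviews: 6 nullable (notes, currency, region, tax_rate, name, total — PK (review_id) and explicit NOT NULL columns excluded).
payments: 3 nullable (price, code, total — PK (payment_id) and explicit NOT NULL columns excluded).
Total: 6 + 3 = 9.

9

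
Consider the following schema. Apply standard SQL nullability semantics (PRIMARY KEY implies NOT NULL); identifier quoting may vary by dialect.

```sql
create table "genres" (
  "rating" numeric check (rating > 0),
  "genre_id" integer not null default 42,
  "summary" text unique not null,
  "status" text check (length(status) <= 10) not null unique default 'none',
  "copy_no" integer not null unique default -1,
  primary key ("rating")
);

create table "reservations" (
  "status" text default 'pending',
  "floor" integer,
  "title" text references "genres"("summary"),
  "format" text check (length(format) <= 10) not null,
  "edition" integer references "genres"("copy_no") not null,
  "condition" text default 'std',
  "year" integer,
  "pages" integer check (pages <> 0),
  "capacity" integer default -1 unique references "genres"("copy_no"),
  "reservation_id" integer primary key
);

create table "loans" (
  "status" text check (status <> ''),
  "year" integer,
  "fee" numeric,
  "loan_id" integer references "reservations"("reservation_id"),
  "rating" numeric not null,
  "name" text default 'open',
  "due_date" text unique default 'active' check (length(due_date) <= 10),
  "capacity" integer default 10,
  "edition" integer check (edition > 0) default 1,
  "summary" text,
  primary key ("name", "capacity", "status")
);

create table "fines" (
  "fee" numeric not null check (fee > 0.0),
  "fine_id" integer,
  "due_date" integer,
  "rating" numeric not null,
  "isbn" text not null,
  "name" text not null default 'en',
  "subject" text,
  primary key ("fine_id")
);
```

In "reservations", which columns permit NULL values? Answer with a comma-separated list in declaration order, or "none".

status, floor, title, condition, year, pages, capacity

- status: DEFAULT only fills an omitted column; an explicit NULL is still allowed → nullable.
- floor: no NOT NULL constraint applies → nullable.
- title: a foreign key column may be NULL unless separately constrained → nullable.
- format: declared NOT NULL → not nullable.
- edition: declared NOT NULL → not nullable.
- condition: DEFAULT only fills an omitted column; an explicit NULL is still allowed → nullable.
- year: no NOT NULL constraint applies → nullable.
- pages: CHECK does not forbid NULL (a CHECK constraint passes when its expression is NULL) → nullable.
- capacity: a foreign key column may be NULL unless separately constrained → nullable.
- reservation_id: part of the PRIMARY KEY, which implies NOT NULL → not nullable.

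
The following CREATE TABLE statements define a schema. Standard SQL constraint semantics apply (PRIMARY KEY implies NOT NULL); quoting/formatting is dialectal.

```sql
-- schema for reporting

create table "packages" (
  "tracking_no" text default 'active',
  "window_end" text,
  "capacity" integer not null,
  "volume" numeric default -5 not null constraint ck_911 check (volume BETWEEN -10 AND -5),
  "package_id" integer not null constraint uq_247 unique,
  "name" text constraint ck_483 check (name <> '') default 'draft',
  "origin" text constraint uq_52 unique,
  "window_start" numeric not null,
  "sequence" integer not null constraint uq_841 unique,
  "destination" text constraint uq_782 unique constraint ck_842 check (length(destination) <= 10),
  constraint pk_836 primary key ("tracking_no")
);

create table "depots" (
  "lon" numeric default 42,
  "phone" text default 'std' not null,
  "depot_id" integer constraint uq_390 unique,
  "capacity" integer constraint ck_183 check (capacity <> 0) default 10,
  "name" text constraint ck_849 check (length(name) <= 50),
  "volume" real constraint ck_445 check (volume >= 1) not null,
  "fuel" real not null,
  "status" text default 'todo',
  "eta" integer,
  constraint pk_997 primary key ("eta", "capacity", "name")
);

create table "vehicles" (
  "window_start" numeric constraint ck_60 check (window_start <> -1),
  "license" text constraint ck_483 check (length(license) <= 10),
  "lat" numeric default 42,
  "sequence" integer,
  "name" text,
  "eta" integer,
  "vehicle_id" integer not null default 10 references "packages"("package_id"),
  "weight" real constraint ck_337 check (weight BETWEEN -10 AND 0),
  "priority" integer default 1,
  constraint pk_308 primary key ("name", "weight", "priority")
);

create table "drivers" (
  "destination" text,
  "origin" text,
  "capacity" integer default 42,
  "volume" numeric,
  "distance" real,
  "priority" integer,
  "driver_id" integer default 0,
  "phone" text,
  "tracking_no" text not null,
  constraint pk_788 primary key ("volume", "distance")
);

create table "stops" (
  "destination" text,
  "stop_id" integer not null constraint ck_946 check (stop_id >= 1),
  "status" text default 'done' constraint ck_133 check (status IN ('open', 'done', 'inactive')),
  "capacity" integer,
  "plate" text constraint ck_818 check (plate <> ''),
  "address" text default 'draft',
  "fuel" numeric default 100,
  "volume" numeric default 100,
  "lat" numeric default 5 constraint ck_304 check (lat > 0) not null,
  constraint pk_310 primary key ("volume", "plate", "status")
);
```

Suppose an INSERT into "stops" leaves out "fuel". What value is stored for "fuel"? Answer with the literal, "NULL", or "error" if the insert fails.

100

fuel has an explicit DEFAULT 100.
When the column is omitted from an INSERT, that default is used.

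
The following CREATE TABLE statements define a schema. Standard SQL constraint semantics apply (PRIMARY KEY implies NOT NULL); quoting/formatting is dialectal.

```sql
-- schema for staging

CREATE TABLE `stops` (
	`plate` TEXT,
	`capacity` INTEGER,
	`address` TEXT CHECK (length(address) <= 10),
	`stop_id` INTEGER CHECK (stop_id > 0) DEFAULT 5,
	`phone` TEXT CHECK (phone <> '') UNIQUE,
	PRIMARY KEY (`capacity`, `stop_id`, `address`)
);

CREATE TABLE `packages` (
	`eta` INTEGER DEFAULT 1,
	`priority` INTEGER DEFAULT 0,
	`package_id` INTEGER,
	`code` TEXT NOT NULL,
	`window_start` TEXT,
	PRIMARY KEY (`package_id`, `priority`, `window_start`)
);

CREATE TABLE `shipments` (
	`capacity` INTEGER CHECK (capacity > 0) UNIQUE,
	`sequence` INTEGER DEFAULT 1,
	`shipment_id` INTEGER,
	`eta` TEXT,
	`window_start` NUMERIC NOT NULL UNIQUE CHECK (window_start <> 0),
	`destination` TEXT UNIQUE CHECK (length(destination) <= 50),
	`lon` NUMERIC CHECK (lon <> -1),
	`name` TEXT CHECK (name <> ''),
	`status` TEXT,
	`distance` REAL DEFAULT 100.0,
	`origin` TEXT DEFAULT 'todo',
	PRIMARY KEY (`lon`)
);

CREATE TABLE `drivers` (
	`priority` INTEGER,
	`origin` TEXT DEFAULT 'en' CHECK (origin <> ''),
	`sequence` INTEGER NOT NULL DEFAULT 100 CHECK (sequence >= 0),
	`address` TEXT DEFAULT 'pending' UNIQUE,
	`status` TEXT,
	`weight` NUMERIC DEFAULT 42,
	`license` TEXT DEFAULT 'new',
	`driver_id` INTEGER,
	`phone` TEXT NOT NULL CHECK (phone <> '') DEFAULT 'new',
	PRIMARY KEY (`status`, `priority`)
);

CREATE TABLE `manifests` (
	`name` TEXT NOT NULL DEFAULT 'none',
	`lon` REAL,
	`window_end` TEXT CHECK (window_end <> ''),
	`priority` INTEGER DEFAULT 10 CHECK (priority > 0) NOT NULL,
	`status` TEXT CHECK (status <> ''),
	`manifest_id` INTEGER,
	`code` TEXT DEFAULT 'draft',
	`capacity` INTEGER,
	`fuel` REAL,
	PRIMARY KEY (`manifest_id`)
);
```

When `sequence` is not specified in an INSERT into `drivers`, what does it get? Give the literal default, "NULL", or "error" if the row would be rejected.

sequence has an explicit DEFAULT 100.
When the column is omitted from an INSERT, that default is used.

100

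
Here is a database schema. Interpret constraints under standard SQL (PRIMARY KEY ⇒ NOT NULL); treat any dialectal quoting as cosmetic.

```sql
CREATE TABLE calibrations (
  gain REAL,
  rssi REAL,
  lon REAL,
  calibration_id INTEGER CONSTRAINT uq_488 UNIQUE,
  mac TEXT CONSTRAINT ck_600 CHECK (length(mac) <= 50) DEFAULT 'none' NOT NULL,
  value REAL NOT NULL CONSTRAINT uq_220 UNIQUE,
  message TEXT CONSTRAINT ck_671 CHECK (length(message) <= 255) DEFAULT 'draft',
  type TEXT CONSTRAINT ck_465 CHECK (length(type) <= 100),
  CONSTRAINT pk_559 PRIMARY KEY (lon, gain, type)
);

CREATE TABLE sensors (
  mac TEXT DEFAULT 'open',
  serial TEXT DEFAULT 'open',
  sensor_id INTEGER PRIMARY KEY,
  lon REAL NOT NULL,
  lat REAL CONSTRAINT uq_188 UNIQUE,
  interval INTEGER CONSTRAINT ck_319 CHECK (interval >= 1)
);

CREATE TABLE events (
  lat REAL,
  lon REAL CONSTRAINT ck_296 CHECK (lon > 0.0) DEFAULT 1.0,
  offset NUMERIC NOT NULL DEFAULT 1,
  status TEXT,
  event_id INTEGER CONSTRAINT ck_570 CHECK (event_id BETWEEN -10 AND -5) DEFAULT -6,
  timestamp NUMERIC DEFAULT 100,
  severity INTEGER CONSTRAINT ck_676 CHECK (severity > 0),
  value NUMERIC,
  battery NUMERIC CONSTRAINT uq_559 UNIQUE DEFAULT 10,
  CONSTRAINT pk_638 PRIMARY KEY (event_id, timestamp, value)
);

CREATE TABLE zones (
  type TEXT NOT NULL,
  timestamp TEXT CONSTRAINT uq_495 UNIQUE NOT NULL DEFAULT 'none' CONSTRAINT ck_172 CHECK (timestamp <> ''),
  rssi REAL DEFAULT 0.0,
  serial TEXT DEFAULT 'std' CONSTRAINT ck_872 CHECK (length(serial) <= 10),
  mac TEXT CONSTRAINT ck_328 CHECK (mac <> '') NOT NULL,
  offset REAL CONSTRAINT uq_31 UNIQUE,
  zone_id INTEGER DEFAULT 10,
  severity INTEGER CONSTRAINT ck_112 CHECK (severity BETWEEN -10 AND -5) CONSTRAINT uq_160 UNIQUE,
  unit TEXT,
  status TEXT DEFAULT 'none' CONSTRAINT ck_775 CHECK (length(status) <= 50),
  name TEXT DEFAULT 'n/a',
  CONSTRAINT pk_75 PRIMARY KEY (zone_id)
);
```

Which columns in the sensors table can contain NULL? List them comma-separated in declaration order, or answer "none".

- mac: DEFAULT only fills an omitted column; an explicit NULL is still allowed → nullable.
- serial: DEFAULT only fills an omitted column; an explicit NULL is still allowed → nullable.
- sensor_id: part of the PRIMARY KEY, which implies NOT NULL → not nullable.
- lon: declared NOT NULL → not nullable.
- lat: UNIQUE does not imply NOT NULL → nullable.
- interval: CHECK does not forbid NULL (a CHECK constraint passes when its expression is NULL) → nullable.

mac, serial, lat, interval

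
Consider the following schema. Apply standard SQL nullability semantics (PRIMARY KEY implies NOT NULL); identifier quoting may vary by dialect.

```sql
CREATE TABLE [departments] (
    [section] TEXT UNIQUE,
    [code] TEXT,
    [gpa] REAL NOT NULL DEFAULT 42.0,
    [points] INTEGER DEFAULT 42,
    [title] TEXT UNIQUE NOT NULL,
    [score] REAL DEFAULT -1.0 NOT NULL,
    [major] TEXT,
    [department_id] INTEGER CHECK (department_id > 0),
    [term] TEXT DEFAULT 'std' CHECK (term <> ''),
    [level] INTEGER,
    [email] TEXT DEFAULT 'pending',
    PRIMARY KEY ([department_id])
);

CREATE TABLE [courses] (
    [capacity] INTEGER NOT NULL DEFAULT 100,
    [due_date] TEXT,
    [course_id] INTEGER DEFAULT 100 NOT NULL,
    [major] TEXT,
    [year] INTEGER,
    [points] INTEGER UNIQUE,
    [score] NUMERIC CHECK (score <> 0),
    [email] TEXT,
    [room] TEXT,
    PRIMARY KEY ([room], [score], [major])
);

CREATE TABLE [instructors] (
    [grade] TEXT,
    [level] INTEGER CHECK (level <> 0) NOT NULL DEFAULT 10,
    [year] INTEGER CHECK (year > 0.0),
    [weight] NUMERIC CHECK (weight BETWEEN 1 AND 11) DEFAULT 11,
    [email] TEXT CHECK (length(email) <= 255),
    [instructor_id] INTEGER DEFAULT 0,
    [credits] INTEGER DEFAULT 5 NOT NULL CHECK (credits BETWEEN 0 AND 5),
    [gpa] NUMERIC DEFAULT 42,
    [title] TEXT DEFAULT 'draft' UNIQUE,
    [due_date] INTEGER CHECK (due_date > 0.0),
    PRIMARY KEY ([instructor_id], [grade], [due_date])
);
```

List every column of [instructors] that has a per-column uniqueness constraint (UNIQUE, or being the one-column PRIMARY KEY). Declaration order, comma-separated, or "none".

title

- grade: part of a composite PRIMARY KEY — only the tuple is unique, not this column on its own.
- level: no UNIQUE or single-column PK constraint.
- year: no UNIQUE or single-column PK constraint.
- weight: no UNIQUE or single-column PK constraint.
- email: no UNIQUE or single-column PK constraint.
- instructor_id: part of a composite PRIMARY KEY — only the tuple is unique, not this column on its own.
- credits: no UNIQUE or single-column PK constraint.
- gpa: no UNIQUE or single-column PK constraint.
- title: declared UNIQUE → unique.
- due_date: part of a composite PRIMARY KEY — only the tuple is unique, not this column on its own.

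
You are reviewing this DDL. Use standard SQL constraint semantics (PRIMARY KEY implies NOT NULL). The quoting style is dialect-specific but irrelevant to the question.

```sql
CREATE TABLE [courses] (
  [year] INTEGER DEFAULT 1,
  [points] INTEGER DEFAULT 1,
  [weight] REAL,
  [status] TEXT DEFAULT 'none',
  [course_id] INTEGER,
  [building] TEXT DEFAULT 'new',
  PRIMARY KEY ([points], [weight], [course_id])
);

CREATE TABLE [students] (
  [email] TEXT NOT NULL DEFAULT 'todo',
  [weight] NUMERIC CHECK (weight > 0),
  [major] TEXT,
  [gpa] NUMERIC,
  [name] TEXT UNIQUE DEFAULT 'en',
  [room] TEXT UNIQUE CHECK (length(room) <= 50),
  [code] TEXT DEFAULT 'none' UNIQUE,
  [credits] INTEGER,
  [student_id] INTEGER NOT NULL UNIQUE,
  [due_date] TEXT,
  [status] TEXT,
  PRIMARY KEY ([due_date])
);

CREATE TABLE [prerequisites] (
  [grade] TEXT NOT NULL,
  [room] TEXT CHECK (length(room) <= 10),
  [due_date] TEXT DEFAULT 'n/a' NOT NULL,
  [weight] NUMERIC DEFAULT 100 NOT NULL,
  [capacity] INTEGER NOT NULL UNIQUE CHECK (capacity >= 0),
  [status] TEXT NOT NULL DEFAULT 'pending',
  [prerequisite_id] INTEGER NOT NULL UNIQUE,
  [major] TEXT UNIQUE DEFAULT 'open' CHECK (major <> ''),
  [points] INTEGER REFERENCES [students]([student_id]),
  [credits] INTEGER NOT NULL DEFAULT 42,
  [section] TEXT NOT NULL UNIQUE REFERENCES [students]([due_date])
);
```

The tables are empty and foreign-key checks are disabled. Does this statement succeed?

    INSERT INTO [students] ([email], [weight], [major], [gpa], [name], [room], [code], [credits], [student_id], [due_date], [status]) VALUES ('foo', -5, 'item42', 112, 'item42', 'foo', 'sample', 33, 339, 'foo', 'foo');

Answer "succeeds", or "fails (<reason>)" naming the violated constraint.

The value -5 for weight violates CHECK (weight > 0).

fails (CHECK on weight)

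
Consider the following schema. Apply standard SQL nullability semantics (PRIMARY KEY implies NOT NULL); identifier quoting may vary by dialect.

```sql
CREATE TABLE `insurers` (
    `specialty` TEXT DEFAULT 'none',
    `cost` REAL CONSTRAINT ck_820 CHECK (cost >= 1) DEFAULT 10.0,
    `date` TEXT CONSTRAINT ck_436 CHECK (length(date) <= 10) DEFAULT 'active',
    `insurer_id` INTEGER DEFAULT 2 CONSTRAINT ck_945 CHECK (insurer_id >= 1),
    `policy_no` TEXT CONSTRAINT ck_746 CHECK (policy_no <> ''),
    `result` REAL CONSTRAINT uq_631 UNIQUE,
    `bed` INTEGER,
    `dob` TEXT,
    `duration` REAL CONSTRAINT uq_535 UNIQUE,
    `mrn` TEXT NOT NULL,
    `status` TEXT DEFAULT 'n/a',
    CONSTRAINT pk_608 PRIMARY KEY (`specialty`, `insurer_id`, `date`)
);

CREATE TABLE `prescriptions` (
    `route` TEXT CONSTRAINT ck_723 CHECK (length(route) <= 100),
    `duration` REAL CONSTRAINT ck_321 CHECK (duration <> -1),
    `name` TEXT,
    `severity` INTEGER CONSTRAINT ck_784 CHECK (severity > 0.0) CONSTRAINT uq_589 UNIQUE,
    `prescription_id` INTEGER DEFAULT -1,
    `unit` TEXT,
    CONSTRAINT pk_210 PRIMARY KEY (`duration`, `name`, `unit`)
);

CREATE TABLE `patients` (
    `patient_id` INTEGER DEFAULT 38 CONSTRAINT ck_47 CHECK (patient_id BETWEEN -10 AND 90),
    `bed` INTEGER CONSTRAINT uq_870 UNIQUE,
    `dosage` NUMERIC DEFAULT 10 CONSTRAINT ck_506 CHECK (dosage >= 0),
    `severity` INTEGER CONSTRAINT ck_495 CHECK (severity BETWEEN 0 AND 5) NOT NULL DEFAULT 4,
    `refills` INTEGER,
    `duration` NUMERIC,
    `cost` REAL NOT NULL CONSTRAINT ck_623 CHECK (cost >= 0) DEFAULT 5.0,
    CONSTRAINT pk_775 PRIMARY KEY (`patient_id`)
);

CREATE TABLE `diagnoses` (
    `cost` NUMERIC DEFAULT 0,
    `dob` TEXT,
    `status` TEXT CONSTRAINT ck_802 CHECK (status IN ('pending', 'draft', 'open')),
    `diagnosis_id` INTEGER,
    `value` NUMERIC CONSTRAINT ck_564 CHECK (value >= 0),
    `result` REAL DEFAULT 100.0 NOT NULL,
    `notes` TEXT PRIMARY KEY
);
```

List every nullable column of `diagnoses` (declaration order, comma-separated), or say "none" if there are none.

- cost: DEFAULT only fills an omitted column; an explicit NULL is still allowed → nullable.
- dob: no NOT NULL constraint applies → nullable.
- status: CHECK does not forbid NULL (a CHECK constraint passes when its expression is NULL) → nullable.
- diagnosis_id: no NOT NULL constraint applies → nullable.
- value: CHECK does not forbid NULL (a CHECK constraint passes when its expression is NULL) → nullable.
- result: declared NOT NULL → not nullable.
- notes: part of the PRIMARY KEY, which implies NOT NULL → not nullable.

cost, dob, status, diagnosis_id, value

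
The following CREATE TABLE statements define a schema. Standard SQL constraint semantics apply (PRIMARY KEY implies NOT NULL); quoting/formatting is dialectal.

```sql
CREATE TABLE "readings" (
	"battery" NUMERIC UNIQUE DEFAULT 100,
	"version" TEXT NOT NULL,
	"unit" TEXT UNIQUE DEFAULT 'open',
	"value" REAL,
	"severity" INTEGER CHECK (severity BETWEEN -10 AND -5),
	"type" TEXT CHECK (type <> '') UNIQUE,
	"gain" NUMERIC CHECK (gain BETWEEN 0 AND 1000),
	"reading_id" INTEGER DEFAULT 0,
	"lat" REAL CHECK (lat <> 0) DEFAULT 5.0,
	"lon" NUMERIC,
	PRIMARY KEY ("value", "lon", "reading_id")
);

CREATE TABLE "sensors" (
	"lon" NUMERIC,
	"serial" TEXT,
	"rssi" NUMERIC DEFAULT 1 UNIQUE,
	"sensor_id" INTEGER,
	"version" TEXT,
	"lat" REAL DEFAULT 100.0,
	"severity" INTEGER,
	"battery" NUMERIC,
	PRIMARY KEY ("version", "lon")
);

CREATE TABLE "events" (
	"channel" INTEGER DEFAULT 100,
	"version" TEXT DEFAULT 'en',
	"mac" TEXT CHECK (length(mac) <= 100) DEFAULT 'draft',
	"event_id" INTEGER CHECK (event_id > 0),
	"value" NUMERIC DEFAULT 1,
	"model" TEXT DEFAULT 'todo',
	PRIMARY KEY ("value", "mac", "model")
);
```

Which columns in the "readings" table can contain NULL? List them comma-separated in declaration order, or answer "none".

battery, unit, severity, type, gain, lat

- battery: UNIQUE does not imply NOT NULL → nullable.
- version: declared NOT NULL → not nullable.
- unit: UNIQUE does not imply NOT NULL → nullable.
- value: part of the PRIMARY KEY, which implies NOT NULL → not nullable.
- severity: CHECK does not forbid NULL (a CHECK constraint passes when its expression is NULL) → nullable.
- type: CHECK does not forbid NULL (a CHECK constraint passes when its expression is NULL) → nullable.
- gain: CHECK does not forbid NULL (a CHECK constraint passes when its expression is NULL) → nullable.
- reading_id: part of the PRIMARY KEY, which implies NOT NULL → not nullable.
- lat: CHECK does not forbid NULL (a CHECK constraint passes when its expression is NULL) → nullable.
- lon: part of the PRIMARY KEY, which implies NOT NULL → not nullable.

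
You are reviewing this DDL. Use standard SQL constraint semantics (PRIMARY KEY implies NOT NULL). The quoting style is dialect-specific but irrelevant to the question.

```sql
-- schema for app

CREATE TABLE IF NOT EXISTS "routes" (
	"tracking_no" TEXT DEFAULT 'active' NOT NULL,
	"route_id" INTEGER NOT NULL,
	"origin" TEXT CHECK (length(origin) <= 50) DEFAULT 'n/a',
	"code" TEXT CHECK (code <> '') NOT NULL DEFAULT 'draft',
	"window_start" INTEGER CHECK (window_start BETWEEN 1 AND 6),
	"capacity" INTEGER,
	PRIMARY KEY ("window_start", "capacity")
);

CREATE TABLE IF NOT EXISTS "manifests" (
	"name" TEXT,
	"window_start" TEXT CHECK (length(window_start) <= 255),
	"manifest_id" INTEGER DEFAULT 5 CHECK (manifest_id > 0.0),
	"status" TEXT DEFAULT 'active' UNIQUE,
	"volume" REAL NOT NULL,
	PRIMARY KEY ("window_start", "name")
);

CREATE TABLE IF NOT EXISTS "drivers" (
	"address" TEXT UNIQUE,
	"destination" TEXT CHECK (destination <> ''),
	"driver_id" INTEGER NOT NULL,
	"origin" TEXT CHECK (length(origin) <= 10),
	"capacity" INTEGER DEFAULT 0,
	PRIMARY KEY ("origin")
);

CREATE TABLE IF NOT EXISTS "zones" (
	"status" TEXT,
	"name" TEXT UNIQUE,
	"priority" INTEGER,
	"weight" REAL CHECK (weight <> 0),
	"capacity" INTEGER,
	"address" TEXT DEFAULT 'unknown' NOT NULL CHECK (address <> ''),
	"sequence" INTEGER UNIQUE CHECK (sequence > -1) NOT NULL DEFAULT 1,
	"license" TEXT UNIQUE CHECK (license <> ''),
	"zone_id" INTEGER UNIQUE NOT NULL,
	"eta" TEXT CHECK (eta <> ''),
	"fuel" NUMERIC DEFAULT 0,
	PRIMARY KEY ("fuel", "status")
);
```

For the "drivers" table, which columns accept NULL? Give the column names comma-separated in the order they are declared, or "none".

address, destination, capacity

- address: UNIQUE does not imply NOT NULL → nullable.
- destination: CHECK does not forbid NULL (a CHECK constraint passes when its expression is NULL) → nullable.
- driver_id: declared NOT NULL → not nullable.
- origin: part of the PRIMARY KEY, which implies NOT NULL → not nullable.
- capacity: DEFAULT only fills an omitted column; an explicit NULL is still allowed → nullable.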